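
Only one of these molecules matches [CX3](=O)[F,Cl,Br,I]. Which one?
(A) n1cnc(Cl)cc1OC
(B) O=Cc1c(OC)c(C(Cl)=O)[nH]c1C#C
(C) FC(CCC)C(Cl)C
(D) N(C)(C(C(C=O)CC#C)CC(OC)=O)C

B

[CX3](=O)[F,Cl,Br,I] describes a carbonyl carbon bonded to a halogen (an acyl halide).
(A) has a chloro substituent but the Cl is not on a carbonyl carbon.
(B) contains an acyl chloride (-C(=O)Cl), which satisfies every atom and bond constraint.
(C) has a chloro substituent but the Cl is not on a carbonyl carbon.
(D) has a methyl-ester group (-C(=O)OCH3) but the carbonyl is bonded to -O-C, not to a halogen.
So the answer is (B).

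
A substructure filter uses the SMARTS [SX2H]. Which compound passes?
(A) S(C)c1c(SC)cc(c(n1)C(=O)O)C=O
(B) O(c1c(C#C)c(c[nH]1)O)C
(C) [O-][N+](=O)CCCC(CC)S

C

[SX2H] describes an aliphatic sulfur with two connections, one being H (a thiol).
(A) has a methylthio ether (-SCH3) but the sulfur has H0 (bonded to two carbons), not H1.
(B) has a hydroxyl group (-OH) but it is an -OH, not an -SH.
(C) contains a thiol (-SH), which satisfies every atom and bond constraint.
So the answer is (C).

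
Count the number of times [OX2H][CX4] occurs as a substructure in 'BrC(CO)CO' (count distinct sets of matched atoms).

2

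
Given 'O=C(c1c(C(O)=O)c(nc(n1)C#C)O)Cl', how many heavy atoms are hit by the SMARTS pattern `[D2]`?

3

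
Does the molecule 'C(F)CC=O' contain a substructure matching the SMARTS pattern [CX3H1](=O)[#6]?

Yes

The pattern [CX3H1](=O)[#6] describes an sp2 carbon with one H, double-bonded to O and single-bonded to carbon — an aldehyde.
The molecule carries an aldehyde (-CHO), whose atoms satisfy every constraint of the query, so the pattern matches.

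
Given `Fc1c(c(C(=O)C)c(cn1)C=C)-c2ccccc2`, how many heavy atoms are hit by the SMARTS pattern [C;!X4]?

3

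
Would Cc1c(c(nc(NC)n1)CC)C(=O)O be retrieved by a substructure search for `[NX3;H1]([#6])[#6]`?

Yes

The pattern [NX3;H1]([#6])[#6] describes a trivalent nitrogen with one H, bonded to two carbons — a secondary amine.
The molecule carries an N-methylamino group (-NHCH3), whose atoms satisfy every constraint of the query, so the pattern matches.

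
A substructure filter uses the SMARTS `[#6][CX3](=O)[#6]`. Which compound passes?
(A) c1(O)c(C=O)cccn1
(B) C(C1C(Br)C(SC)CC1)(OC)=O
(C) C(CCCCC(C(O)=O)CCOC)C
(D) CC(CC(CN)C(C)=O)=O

[#6][CX3](=O)[#6] describes a carbonyl carbon (no H) flanked by two carbons (a ketone).
(A) has an aldehyde (-CHO) but the carbonyl carbon has H1, so it is not flanked by two carbons.
(B) has a methyl-ester group (-C(=O)OCH3) but one neighbour of the carbonyl carbon is O, not C.
(C) has a carboxylic acid group (-C(=O)OH) but one neighbour of the carbonyl carbon is O, not C.
(D) contains an acetyl/ketone group (-C(=O)CH3), which satisfies every atom and bond constraint.
So the answer is (D).

D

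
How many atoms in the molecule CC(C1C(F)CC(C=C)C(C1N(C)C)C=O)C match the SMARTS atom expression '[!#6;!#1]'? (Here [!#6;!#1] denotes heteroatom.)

3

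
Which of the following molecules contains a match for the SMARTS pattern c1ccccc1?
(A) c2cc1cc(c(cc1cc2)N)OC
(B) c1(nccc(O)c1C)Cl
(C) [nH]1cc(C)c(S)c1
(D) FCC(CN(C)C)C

A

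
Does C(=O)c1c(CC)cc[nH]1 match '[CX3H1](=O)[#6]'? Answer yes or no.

Yes

The pattern [CX3H1](=O)[#6] describes an sp2 carbon with one H, double-bonded to O and single-bonded to carbon — an aldehyde.
The molecule carries an aldehyde (-CHO), whose atoms satisfy every constraint of the query, so the pattern matches.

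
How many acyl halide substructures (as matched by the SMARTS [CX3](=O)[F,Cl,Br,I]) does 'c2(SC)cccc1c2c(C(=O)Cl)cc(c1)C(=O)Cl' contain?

[CX3](=O)[F,Cl,Br,I] is the SMARTS for an acyl halide: a carbonyl carbon bonded to a halogen.
The molecule carries 2 separate instances of an acyl chloride (-C(=O)Cl) meeting every constraint; each maps to a distinct set of atoms, giving 2 matches.

2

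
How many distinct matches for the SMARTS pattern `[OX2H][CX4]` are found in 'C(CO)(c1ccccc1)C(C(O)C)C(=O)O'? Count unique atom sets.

[OX2H][CX4] is the SMARTS for an aliphatic alcohol: a hydroxyl oxygen bound to an sp3 (X4) carbon.
The molecule carries 2 separate instances of a hydroxyl group (-OH) meeting every constraint; each maps to a distinct set of atoms, giving 2 matches.

2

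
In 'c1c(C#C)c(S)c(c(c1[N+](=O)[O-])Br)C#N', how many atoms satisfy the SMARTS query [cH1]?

1

The query [cH1] means: aromatic carbon bearing exactly one hydrogen.
Check the 15 heavy atoms by environment: 5× c (aromatic, H0) → no; 1× c (aromatic, H1) → match; 1× S (H1) → no; 2× C (H0) → no; 1× N (H0) → no; 1× Br (H0) → no; 1× C (H1) → no; 1× N (charge +1, H0) → no; 1× O (charge -1, H0) → no; 1× O (H0) → no.
That gives 1 matching atom.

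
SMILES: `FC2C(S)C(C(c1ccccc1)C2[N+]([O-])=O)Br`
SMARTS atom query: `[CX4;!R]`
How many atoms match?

0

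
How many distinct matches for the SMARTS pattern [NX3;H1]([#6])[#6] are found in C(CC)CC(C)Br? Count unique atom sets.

0

[NX3;H1]([#6])[#6] is the SMARTS for a secondary amine: a trivalent nitrogen with one H, bonded to two carbons.
No fragment in the molecule satisfies every constraint, giving 0 matches.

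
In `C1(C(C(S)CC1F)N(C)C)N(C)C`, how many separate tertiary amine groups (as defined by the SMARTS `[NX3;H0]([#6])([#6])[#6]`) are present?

[NX3;H0]([#6])([#6])[#6] is the SMARTS for a tertiary amine: a trivalent nitrogen with no H, bonded to three carbons.
The molecule carries 2 separate instances of a dimethylamino group (-N(CH3)2) meeting every constraint; each maps to a distinct set of atoms, giving 2 matches.

2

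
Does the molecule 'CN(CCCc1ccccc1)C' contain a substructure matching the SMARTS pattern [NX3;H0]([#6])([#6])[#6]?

Yes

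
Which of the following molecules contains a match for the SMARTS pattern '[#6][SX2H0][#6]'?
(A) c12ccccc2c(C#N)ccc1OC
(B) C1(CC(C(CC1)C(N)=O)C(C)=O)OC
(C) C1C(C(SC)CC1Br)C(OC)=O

C

[#6][SX2H0][#6] describes an aliphatic sulfur bridging two carbons with no H on the sulfur (a thioether).
(A) has a methoxy ether (-OCH3) but the bridging atom is O, not S.
(B) has a methoxy ether (-OCH3) but the bridging atom is O, not S.
(C) contains a methylthio ether (-SCH3), which satisfies every atom and bond constraint.
So the answer is (C).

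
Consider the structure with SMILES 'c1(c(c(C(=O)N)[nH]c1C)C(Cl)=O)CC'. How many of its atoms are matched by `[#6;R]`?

The query [#6;R] means: carbon that is part of a ring.
Check the 14 heavy atoms by environment: 1× n (aromatic, in 5-ring) → no; 4× c (aromatic, in 5-ring) → match; 5× C (acyclic) → no; 2× O (acyclic) → no; 1× Cl (acyclic) → no; 1× N (acyclic) → no.
That gives 4 matching atoms.

4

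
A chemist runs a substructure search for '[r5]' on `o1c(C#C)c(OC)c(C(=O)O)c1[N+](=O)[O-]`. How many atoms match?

5

Check the 15 heavy atoms by environment: 1× o (aromatic, in 5-ring) → match; 4× c (aromatic, in 5-ring) → match; 4× C (acyclic) → no; 4× O (acyclic) → no; 1× N (charge +1, acyclic) → no; 1× O (charge -1, acyclic) → no.
Summing the matching environments: 1 + 4 = 5 matching atoms.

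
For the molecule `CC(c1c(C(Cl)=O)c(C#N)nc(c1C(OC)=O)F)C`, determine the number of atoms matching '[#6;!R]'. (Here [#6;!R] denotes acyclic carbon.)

The query [#6;!R] means: carbon not in any ring.
Check the 19 heavy atoms by environment: 1× n (aromatic, in 6-ring) → no; 5× c (aromatic, in 6-ring) → no; 7× C (acyclic) → match; 1× N (acyclic) → no; 1× F (acyclic) → no; 3× O (acyclic) → no; 1× Cl (acyclic) → no.
That gives 7 matching atoms.

7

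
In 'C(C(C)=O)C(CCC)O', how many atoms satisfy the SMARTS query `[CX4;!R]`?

Check the 9 heavy atoms by environment: 6× C (X4, acyclic) → match; 1× O (X2, acyclic) → no; 1× C (X3, acyclic) → no; 1× O (X1, acyclic) → no.
That gives 6 matching atoms.

6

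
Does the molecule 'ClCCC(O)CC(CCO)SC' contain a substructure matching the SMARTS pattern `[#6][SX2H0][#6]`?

Yes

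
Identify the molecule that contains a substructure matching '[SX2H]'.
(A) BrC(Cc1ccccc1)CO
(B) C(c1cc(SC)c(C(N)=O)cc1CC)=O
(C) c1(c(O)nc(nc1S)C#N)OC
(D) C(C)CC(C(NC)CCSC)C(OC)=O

[SX2H] describes an aliphatic sulfur with two connections, one being H (a thiol).
(A) has a hydroxyl group (-OH) but it is an -OH, not an -SH.
(B) has a methylthio ether (-SCH3) but the sulfur has H0 (bonded to two carbons), not H1.
(C) contains a thiol (-SH), which satisfies every atom and bond constraint.
(D) has a methylthio ether (-SCH3) but the sulfur has H0 (bonded to two carbons), not H1.
So the answer is (C).

C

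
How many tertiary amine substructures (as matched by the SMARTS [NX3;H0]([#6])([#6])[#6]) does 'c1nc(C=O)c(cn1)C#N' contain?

0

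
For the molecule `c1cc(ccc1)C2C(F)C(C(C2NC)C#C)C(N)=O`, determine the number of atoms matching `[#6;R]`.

11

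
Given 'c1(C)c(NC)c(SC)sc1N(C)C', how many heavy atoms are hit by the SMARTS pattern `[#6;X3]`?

4

The query [#6;X3] means: any carbon (aromatic or not) with three total connections.
Check the 13 heavy atoms by environment: 1× s (aromatic, X2) → no; 4× c (aromatic, X3) → match; 1× S (X2) → no; 5× C (X4) → no; 2× N (X3) → no.
That gives 4 matching atoms.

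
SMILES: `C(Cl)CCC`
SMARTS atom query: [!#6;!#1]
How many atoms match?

The query [!#6;!#1] means: not carbon and not hydrogen — any heteroatom.
Check the 5 heavy atoms by environment: 4× C → no; 1× Cl → match.
That gives 1 matching atom.

1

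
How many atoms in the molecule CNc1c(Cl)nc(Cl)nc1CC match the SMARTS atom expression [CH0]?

The query [CH0] means: aliphatic carbon with no attached hydrogen.
Check the 12 heavy atoms by environment: 2× n (aromatic, H0) → no; 4× c (aromatic, H0) → no; 1× C (H2) → no; 2× C (H3) → no; 2× Cl (H0) → no; 1× N (H1) → no.
No environment satisfies the query, so 0 matching atoms.

0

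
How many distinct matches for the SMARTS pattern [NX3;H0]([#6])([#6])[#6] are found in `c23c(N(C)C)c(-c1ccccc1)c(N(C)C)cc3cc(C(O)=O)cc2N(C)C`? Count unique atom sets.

[NX3;H0]([#6])([#6])[#6] is the SMARTS for a tertiary amine: a trivalent nitrogen with no H, bonded to three carbons.
The molecule carries 3 separate instances of a dimethylamino group (-N(CH3)2) meeting every constraint; each maps to a distinct set of atoms, giving 3 matches.

3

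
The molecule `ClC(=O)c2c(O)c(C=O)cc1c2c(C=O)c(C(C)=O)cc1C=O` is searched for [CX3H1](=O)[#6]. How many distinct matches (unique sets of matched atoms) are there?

[CX3H1](=O)[#6] is the SMARTS for an aldehyde: an sp2 carbon with one H, double-bonded to O and single-bonded to carbon.
The molecule carries 3 separate instances of an aldehyde (-CHO) meeting every constraint; each maps to a distinct set of atoms, giving 3 matches.

3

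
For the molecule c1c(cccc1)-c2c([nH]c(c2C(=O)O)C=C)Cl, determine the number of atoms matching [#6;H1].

6

The query [#6;H1] means: any carbon bearing exactly one hydrogen.
Check the 17 heavy atoms by environment: 1× n (aromatic, H1) → no; 5× c (aromatic, H0) → no; 1× Cl (H0) → no; 1× C (H1) → match; 1× C (H2) → no; 1× C (H0) → no; 1× O (H0) → no; 1× O (H1) → no; 5× c (aromatic, H1) → match.
Summing the matching environments: 1 + 5 = 6 matching atoms.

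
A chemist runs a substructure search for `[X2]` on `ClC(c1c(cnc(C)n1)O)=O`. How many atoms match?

3

Check the 11 heavy atoms by environment: 2× n (aromatic, X2) → match; 4× c (aromatic, X3) → no; 1× C (X3) → no; 1× O (X1) → no; 1× Cl (X1) → no; 1× O (X2) → match; 1× C (X4) → no.
Summing the matching environments: 2 + 1 = 3 matching atoms.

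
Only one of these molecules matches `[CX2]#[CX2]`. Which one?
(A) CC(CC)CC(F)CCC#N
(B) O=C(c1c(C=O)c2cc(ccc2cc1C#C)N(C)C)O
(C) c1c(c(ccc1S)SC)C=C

[CX2]#[CX2] describes a carbon-carbon triple bond (an alkyne).
(A) has a nitrile (-C#N) but the triple bond is C#N, not C#C.
(B) contains an ethynyl group (-C#CH), which satisfies every atom and bond constraint.
(C) has a vinyl group (-CH=CH2) but the C=C is a double bond; both carbons are CX3, not CX2.
So the answer is (B).

B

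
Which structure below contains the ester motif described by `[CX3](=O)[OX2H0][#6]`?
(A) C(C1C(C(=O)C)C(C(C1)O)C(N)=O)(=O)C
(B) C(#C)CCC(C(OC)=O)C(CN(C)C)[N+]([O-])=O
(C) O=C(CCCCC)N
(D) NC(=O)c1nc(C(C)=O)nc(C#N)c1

[CX3](=O)[OX2H0][#6] describes a carbonyl carbon bonded to an oxygen that is itself bonded to carbon (no H on that O) (an ester).
(A) has a primary amide (-C(=O)NH2) but the carbonyl is bonded to N, not to an O-C linkage.
(B) contains a methyl-ester group (-C(=O)OCH3), which satisfies every atom and bond constraint.
(C) has a primary amide (-C(=O)NH2) but the carbonyl is bonded to N, not to an O-C linkage.
(D) has a primary amide (-C(=O)NH2) but the carbonyl is bonded to N, not to an O-C linkage.
So the answer is (B).

B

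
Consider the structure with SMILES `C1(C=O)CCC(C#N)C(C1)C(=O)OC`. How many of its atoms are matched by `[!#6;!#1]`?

4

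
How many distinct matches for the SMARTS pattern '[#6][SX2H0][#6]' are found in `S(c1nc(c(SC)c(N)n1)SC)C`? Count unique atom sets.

3

[#6][SX2H0][#6] is the SMARTS for a thioether: an aliphatic sulfur bridging two carbons with no H on the sulfur.
The molecule carries 3 separate instances of a methylthio ether (-SCH3) meeting every constraint; each maps to a distinct set of atoms, giving 3 matches.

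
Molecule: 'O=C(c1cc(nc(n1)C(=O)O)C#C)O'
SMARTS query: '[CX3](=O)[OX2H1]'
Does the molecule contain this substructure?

Yes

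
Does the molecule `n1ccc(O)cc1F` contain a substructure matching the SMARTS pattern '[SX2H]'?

No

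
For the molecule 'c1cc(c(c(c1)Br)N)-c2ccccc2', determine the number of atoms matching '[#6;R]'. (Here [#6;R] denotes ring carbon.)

The query [#6;R] means: carbon that is part of a ring.
Check the 14 heavy atoms by environment: 12× c (aromatic, in 6-ring) → match; 1× N (acyclic) → no; 1× Br (acyclic) → no.
That gives 12 matching atoms.

12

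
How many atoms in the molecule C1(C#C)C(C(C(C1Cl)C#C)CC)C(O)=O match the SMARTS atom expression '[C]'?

The query [C] means: uppercase C matches aliphatic (non-aromatic) carbon only.
Check the 15 heavy atoms by environment: 12× C → match; 2× O → no; 1× Cl → no.
That gives 12 matching atoms.

12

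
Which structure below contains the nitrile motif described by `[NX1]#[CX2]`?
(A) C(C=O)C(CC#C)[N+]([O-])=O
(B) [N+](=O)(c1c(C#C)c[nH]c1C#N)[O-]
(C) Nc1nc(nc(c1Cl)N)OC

[NX1]#[CX2] describes a nitrogen triple-bonded to a two-connected carbon (a nitrile).
(A) has a nitro group (-[N+](=O)[O-]) but there is no C#N triple bond.
(B) contains a nitrile (-C#N), which satisfies every atom and bond constraint.
(C) has a primary amino group (-NH2) but the nitrogen is NX3 (three connections), not NX1 triple-bonded.
So the answer is (B).

B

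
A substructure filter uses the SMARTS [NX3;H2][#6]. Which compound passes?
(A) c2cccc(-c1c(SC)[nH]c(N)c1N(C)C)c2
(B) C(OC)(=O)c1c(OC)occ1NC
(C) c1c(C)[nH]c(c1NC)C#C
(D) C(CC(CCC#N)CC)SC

[NX3;H2][#6] describes a trivalent nitrogen with two H attached to carbon (a primary amine).
(A) contains a primary amino group (-NH2), which satisfies every atom and bond constraint.
(B) has an N-methylamino group (-NHCH3) but the nitrogen bears two carbons and only one H (H1), not H2.
(C) has an N-methylamino group (-NHCH3) but the nitrogen bears two carbons and only one H (H1), not H2.
(D) has a nitrile (-C#N) but the nitrogen is NX1 (triple-bonded), not NX3 with two H.
So the answer is (A).

A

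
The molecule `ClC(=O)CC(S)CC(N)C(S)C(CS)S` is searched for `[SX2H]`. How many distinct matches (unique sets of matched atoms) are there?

[SX2H] is the SMARTS for a thiol: an aliphatic sulfur with two connections, one being H.
The molecule carries 4 separate instances of a thiol (-SH) meeting every constraint; each maps to a distinct set of atoms, giving 4 matches.

4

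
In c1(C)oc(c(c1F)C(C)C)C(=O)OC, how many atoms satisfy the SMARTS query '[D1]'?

Check the 14 heavy atoms by environment: 1× o (aromatic, D2) → no; 4× c (aromatic, D3) → no; 4× C (D1) → match; 1× F (D1) → match; 2× C (D3) → no; 1× O (D1) → match; 1× O (D2) → no.
Summing the matching environments: 4 + 1 + 1 = 6 matching atoms.

6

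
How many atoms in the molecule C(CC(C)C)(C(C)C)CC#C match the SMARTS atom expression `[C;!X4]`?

2

Check the 11 heavy atoms by environment: 9× C (X4) → no; 2× C (X2) → match.
That gives 2 matching atoms.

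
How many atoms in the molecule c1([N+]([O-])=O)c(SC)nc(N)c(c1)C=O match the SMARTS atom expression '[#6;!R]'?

The query [#6;!R] means: carbon not in any ring.
Check the 14 heavy atoms by environment: 1× n (aromatic, in 6-ring) → no; 5× c (aromatic, in 6-ring) → no; 1× N (charge +1, acyclic) → no; 1× O (charge -1, acyclic) → no; 2× O (acyclic) → no; 1× S (acyclic) → no; 2× C (acyclic) → match; 1× N (acyclic) → no.
That gives 2 matching atoms.

2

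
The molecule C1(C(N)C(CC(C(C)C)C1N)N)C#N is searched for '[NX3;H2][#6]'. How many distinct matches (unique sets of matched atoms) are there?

3

[NX3;H2][#6] is the SMARTS for a primary amine: a trivalent nitrogen with two H attached to carbon.
The molecule carries 3 separate instances of a primary amino group (-NH2) meeting every constraint; each maps to a distinct set of atoms, giving 3 matches.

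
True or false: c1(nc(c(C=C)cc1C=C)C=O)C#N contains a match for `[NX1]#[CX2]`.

The pattern [NX1]#[CX2] describes a nitrogen triple-bonded to a two-connected carbon — a nitrile.
The molecule carries a nitrile (-C#N), whose atoms satisfy every constraint of the query, so the pattern matches.

True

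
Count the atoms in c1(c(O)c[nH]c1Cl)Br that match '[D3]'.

3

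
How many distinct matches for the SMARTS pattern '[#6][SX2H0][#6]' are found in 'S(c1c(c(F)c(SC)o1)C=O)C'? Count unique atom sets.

[#6][SX2H0][#6] is the SMARTS for a thioether: an aliphatic sulfur bridging two carbons with no H on the sulfur.
The molecule carries 2 separate instances of a methylthio ether (-SCH3) meeting every constraint; each maps to a distinct set of atoms, giving 2 matches.

2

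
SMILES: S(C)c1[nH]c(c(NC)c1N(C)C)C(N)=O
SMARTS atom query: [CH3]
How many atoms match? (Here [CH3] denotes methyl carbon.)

4

The query [CH3] means: aliphatic carbon with exactly three hydrogens.
Check the 15 heavy atoms by environment: 1× n (aromatic, H1) → no; 4× c (aromatic, H0) → no; 1× N (H0) → no; 4× C (H3) → match; 1× S (H0) → no; 1× C (H0) → no; 1× O (H0) → no; 1× N (H2) → no; 1× N (H1) → no.
That gives 4 matching atoms.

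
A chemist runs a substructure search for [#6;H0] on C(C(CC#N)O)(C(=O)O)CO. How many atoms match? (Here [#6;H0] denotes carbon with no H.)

2

The query [#6;H0] means: any carbon with no attached hydrogen.
Check the 11 heavy atoms by environment: 2× C (H2) → no; 2× C (H1) → no; 3× O (H1) → no; 2× C (H0) → match; 1× O (H0) → no; 1× N (H0) → no.
That gives 2 matching atoms.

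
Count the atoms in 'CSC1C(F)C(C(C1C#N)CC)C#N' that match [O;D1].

The query [O;D1] means: aliphatic oxygen bonded to exactly one heavy atom.
Check the 14 heavy atoms by environment: 5× C (D3) → no; 1× S (D2) → no; 2× C (D1) → no; 3× C (D2) → no; 2× N (D1) → no; 1× F (D1) → no.
No environment satisfies the query, so 0 matching atoms.

0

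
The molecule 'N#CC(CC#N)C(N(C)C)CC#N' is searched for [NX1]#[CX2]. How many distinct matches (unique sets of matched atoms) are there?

3

[NX1]#[CX2] is the SMARTS for a nitrile: a nitrogen triple-bonded to a two-connected carbon.
The molecule carries 3 separate instances of a nitrile (-C#N) meeting every constraint; each maps to a distinct set of atoms, giving 3 matches.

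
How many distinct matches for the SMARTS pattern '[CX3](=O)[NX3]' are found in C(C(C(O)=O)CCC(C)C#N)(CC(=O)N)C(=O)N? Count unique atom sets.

2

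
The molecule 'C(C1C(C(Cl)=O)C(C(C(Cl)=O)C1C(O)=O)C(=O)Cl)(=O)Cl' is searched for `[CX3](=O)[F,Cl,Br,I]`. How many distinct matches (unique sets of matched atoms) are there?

[CX3](=O)[F,Cl,Br,I] is the SMARTS for an acyl halide: a carbonyl carbon bonded to a halogen.
The molecule carries 4 separate instances of an acyl chloride (-C(=O)Cl) meeting every constraint; each maps to a distinct set of atoms, giving 4 matches.

4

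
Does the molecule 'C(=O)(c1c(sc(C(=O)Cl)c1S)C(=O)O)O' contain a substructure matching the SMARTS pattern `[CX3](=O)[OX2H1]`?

The pattern [CX3](=O)[OX2H1] describes an sp2 carbon double-bonded to O and single-bonded to an -OH oxygen — a carboxylic acid.
The molecule carries a carboxylic acid group (-C(=O)OH), whose atoms satisfy every constraint of the query, so the pattern matches.

Yes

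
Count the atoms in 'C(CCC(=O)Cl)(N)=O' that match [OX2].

The query [OX2] means: aliphatic oxygen with two total connections — ether, hydroxyl, or ester single-bond O.
Check the 8 heavy atoms by environment: 2× C (X4) → no; 2× C (X3) → no; 2× O (X1) → no; 1× N (X3) → no; 1× Cl (X1) → no.
No environment satisfies the query, so 0 matching atoms.

0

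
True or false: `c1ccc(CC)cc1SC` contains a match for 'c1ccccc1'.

True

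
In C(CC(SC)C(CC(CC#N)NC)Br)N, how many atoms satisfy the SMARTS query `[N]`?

3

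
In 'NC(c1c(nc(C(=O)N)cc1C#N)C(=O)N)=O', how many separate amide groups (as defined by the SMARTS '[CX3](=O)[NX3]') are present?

3

[CX3](=O)[NX3] is the SMARTS for an amide: a carbonyl carbon bonded to a trivalent nitrogen.
The molecule carries 3 separate instances of a primary amide (-C(=O)NH2) meeting every constraint; each maps to a distinct set of atoms, giving 3 matches.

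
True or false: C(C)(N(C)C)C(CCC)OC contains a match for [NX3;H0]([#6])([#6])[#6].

True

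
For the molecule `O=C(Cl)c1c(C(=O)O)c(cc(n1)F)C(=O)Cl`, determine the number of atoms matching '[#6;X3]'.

8

The query [#6;X3] means: any carbon (aromatic or not) with three total connections.
Check the 16 heavy atoms by environment: 1× n (aromatic, X2) → no; 5× c (aromatic, X3) → match; 1× F (X1) → no; 3× C (X3) → match; 3× O (X1) → no; 2× Cl (X1) → no; 1× O (X2) → no.
Summing the matching environments: 5 + 3 = 8 matching atoms.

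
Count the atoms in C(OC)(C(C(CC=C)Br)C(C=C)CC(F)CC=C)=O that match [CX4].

The query [CX4] means: C with X4: aliphatic carbon with exactly 4 total connections (bonds + H).
Check the 19 heavy atoms by environment: 8× C (X4) → match; 7× C (X3) → no; 1× O (X1) → no; 1× O (X2) → no; 1× Br (X1) → no; 1× F (X1) → no.
That gives 8 matching atoms.

8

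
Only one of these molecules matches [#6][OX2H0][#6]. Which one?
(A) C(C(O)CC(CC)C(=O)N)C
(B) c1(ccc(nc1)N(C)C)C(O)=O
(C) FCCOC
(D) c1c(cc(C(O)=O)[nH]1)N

[#6][OX2H0][#6] describes an aliphatic oxygen bridging two carbons with no H on the oxygen (an ether).
(A) has a hydroxyl group (-OH) but the oxygen has H1, not H0 bridging two carbons.
(B) has a carboxylic acid group (-C(=O)OH) but the -OH oxygen has H1; the =O is OX1, not OX2.
(C) contains a methoxy ether (-OCH3), which satisfies every atom and bond constraint.
(D) has a carboxylic acid group (-C(=O)OH) but the -OH oxygen has H1; the =O is OX1, not OX2.
So the answer is (C).

C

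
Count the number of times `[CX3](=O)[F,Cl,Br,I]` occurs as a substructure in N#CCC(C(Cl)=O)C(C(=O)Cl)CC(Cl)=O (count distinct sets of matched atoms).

3

[CX3](=O)[F,Cl,Br,I] is the SMARTS for an acyl halide: a carbonyl carbon bonded to a halogen.
The molecule carries 3 separate instances of an acyl chloride (-C(=O)Cl) meeting every constraint; each maps to a distinct set of atoms, giving 3 matches.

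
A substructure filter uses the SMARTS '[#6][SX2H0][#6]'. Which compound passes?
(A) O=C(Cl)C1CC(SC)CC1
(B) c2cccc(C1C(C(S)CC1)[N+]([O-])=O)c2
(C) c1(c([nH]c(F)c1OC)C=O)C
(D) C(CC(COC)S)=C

A

[#6][SX2H0][#6] describes an aliphatic sulfur bridging two carbons with no H on the sulfur (a thioether).
(A) contains a methylthio ether (-SCH3), which satisfies every atom and bond constraint.
(B) has a thiol (-SH) but the sulfur has H1, not H0 bridging two carbons.
(C) has a methoxy ether (-OCH3) but the bridging atom is O, not S.
(D) has a thiol (-SH) but the sulfur has H1, not H0 bridging two carbons.
So the answer is (A).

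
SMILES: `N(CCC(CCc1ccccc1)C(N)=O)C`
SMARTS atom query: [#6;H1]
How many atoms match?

6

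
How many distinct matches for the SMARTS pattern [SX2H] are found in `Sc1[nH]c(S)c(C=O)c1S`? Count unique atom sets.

3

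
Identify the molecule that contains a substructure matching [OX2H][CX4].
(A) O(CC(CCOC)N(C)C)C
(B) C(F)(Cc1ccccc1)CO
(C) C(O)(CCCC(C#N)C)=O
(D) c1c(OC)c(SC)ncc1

B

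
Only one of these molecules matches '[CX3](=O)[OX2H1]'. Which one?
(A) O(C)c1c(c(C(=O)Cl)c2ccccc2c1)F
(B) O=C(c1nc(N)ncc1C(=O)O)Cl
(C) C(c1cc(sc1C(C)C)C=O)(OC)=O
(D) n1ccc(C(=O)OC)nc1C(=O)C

B

[CX3](=O)[OX2H1] describes an sp2 carbon double-bonded to O and single-bonded to an -OH oxygen (a carboxylic acid).
(A) has an acyl chloride (-C(=O)Cl) but the carbonyl is bonded to Cl, not to an -OH oxygen.
(B) contains a carboxylic acid group (-C(=O)OH), which satisfies every atom and bond constraint.
(C) has a methyl-ester group (-C(=O)OCH3) but the singly-bonded O has no H (OX2H0, not OX2H1).
(D) has a methyl-ester group (-C(=O)OCH3) but the singly-bonded O has no H (OX2H0, not OX2H1).
So the answer is (B).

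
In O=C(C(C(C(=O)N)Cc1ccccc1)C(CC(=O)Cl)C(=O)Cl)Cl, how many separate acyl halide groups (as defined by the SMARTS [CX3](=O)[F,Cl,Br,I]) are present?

[CX3](=O)[F,Cl,Br,I] is the SMARTS for an acyl halide: a carbonyl carbon bonded to a halogen.
The molecule carries 3 separate instances of an acyl chloride (-C(=O)Cl) meeting every constraint; each maps to a distinct set of atoms, giving 3 matches.

3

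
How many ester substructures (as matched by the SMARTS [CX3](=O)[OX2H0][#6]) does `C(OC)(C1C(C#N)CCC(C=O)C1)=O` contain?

1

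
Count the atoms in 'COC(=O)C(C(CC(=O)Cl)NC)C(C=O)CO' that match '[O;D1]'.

4

Check the 17 heavy atoms by environment: 3× C (D2) → no; 5× C (D3) → no; 1× N (D2) → no; 2× C (D1) → no; 4× O (D1) → match; 1× Cl (D1) → no; 1× O (D2) → no.
That gives 4 matching atoms.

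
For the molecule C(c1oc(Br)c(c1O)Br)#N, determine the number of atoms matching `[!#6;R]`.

1

Check the 10 heavy atoms by environment: 1× o (aromatic, in 5-ring) → match; 4× c (aromatic, in 5-ring) → no; 2× Br (acyclic) → no; 1× O (acyclic) → no; 1× C (acyclic) → no; 1× N (acyclic) → no.
That gives 1 matching atom.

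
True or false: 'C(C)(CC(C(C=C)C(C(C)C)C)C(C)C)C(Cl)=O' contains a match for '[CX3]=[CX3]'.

The pattern [CX3]=[CX3] describes a non-aromatic C=C double bond between two sp2 carbons — an alkene.
The molecule carries a vinyl group (-CH=CH2), whose atoms satisfy every constraint of the query, so the pattern matches.

True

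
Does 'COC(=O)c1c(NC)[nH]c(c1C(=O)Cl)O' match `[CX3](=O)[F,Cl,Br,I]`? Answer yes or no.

The pattern [CX3](=O)[F,Cl,Br,I] describes a carbonyl carbon bonded to a halogen — an acyl halide.
The molecule carries an acyl chloride (-C(=O)Cl), whose atoms satisfy every constraint of the query, so the pattern matches.

Yes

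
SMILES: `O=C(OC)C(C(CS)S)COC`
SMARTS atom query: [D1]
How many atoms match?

The query [D1] means: atom with exactly one heavy-atom neighbour (degree 1).
Check the 12 heavy atoms by environment: 2× C (D2) → no; 3× C (D3) → no; 2× S (D1) → match; 2× O (D2) → no; 2× C (D1) → match; 1× O (D1) → match.
Summing the matching environments: 2 + 2 + 1 = 5 matching atoms.

5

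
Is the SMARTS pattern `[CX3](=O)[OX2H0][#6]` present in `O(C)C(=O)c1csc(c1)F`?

Yes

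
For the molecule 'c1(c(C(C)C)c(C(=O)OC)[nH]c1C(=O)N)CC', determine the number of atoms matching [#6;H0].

The query [#6;H0] means: any carbon with no attached hydrogen.
Check the 17 heavy atoms by environment: 1× n (aromatic, H1) → no; 4× c (aromatic, H0) → match; 1× C (H1) → no; 4× C (H3) → no; 1× C (H2) → no; 2× C (H0) → match; 3× O (H0) → no; 1× N (H2) → no.
Summing the matching environments: 4 + 2 = 6 matching atoms.

6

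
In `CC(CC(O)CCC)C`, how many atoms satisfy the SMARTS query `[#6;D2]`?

3

The query [#6;D2] means: any carbon bonded to exactly two heavy atoms.
Check the 9 heavy atoms by environment: 3× C (D1) → no; 2× C (D3) → no; 3× C (D2) → match; 1× O (D1) → no.
That gives 3 matching atoms.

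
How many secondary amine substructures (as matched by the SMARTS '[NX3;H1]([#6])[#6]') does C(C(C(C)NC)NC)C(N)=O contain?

[NX3;H1]([#6])[#6] is the SMARTS for a secondary amine: a trivalent nitrogen with one H, bonded to two carbons.
The molecule carries 2 separate instances of an N-methylamino group (-NHCH3) meeting every constraint; each maps to a distinct set of atoms, giving 2 matches.

2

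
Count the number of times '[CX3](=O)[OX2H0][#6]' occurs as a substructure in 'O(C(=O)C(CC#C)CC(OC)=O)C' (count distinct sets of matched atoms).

2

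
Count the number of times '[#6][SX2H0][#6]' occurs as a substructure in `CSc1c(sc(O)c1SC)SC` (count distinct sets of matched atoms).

[#6][SX2H0][#6] is the SMARTS for a thioether: an aliphatic sulfur bridging two carbons with no H on the sulfur.
The molecule carries 3 separate instances of a methylthio ether (-SCH3) meeting every constraint; each maps to a distinct set of atoms, giving 3 matches.

3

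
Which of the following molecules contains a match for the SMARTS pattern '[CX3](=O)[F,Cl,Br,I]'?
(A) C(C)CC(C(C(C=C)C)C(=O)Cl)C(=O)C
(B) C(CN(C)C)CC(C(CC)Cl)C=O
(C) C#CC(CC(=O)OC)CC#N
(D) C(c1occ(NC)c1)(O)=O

A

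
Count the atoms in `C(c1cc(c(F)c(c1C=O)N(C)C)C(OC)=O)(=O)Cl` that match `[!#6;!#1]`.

7

The query [!#6;!#1] means: not carbon and not hydrogen — any heteroatom.
Check the 19 heavy atoms by environment: 6× c (aromatic) → no; 6× C → no; 4× O → match; 1× Cl → match; 1× N → match; 1× F → match.
Summing the matching environments: 4 + 1 + 1 + 1 = 7 matching atoms.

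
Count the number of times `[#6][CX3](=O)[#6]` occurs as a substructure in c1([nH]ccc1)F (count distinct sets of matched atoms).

0

[#6][CX3](=O)[#6] is the SMARTS for a ketone: a carbonyl carbon (no H) flanked by two carbons.
No fragment in the molecule satisfies every constraint, giving 0 matches.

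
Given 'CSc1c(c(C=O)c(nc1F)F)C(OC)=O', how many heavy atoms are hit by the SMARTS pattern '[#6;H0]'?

6

Check the 16 heavy atoms by environment: 1× n (aromatic, H0) → no; 5× c (aromatic, H0) → match; 1× C (H0) → match; 3× O (H0) → no; 2× C (H3) → no; 2× F (H0) → no; 1× S (H0) → no; 1× C (H1) → no.
Summing the matching environments: 5 + 1 = 6 matching atoms.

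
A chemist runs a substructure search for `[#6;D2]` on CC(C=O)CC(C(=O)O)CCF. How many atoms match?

4

The query [#6;D2] means: any carbon bonded to exactly two heavy atoms.
Check the 12 heavy atoms by environment: 4× C (D2) → match; 3× C (D3) → no; 1× C (D1) → no; 3× O (D1) → no; 1× F (D1) → no.
That gives 4 matching atoms.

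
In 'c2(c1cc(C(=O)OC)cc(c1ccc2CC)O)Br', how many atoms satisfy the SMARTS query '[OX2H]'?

1

The query [OX2H] means: aliphatic oxygen with two connections, one of which is H — an -OH oxygen.
Check the 18 heavy atoms by environment: 6× c (aromatic, H0, X3) → no; 4× c (aromatic, H1, X3) → no; 1× O (H1, X2) → match; 1× C (H2, X4) → no; 2× C (H3, X4) → no; 1× Br (H0, X1) → no; 1× C (H0, X3) → no; 1× O (H0, X1) → no; 1× O (H0, X2) → no.
That gives 1 matching atom.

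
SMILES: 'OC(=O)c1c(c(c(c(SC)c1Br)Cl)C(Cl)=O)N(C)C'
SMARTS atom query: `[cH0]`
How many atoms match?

6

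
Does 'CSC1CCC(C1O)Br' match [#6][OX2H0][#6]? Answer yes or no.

The pattern [#6][OX2H0][#6] describes an aliphatic oxygen bridging two carbons with no H on the oxygen — an ether.
The closest candidate here is a hydroxyl group (-OH), but the oxygen has H1, not H0 bridging two carbons. No other fragment satisfies the full query, so there is no match.

No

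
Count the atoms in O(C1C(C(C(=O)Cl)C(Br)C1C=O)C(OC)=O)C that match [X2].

Check the 17 heavy atoms by environment: 7× C (X4) → no; 3× C (X3) → no; 3× O (X1) → no; 2× O (X2) → match; 1× Cl (X1) → no; 1× Br (X1) → no.
That gives 2 matching atoms.

2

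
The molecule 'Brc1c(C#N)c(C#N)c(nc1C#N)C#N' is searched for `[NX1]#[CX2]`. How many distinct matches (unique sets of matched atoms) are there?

4

[NX1]#[CX2] is the SMARTS for a nitrile: a nitrogen triple-bonded to a two-connected carbon.
The molecule carries 4 separate instances of a nitrile (-C#N) meeting every constraint; each maps to a distinct set of atoms, giving 4 matches.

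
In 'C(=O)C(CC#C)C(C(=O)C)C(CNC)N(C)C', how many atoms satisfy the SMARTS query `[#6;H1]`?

The query [#6;H1] means: any carbon bearing exactly one hydrogen.
Check the 17 heavy atoms by environment: 2× C (H2) → no; 5× C (H1) → match; 2× O (H0) → no; 2× C (H0) → no; 4× C (H3) → no; 1× N (H0) → no; 1× N (H1) → no.
That gives 5 matching atoms.

5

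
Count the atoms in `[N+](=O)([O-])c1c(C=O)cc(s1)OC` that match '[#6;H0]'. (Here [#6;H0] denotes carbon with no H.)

3

The query [#6;H0] means: any carbon with no attached hydrogen.
Check the 12 heavy atoms by environment: 1× s (aromatic, H0) → no; 3× c (aromatic, H0) → match; 1× c (aromatic, H1) → no; 1× N (charge +1, H0) → no; 1× O (charge -1, H0) → no; 3× O (H0) → no; 1× C (H1) → no; 1× C (H3) → no.
That gives 3 matching atoms.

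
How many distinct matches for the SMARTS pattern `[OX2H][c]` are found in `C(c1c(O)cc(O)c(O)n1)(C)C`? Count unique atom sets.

3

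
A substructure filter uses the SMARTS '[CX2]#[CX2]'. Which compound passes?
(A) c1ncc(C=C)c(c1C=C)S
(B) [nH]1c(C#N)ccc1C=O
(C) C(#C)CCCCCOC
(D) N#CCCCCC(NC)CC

[CX2]#[CX2] describes a carbon-carbon triple bond (an alkyne).
(A) has a vinyl group (-CH=CH2) but the C=C is a double bond; both carbons are CX3, not CX2.
(B) has a nitrile (-C#N) but the triple bond is C#N, not C#C.
(C) contains an ethynyl group (-C#CH), which satisfies every atom and bond constraint.
(D) has a nitrile (-C#N) but the triple bond is C#N, not C#C.
So the answer is (C).

C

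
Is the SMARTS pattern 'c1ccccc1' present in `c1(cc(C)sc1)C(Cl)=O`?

The pattern c1ccccc1 describes six aromatic carbons in a ring — a benzene ring.
The closest candidate here is a methyl group (-CH3), but no six-membered all-carbon aromatic ring is present. No other fragment satisfies the full query, so there is no match.

No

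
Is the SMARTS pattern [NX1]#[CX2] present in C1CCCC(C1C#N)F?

Yes

The pattern [NX1]#[CX2] describes a nitrogen triple-bonded to a two-connected carbon — a nitrile.
The molecule carries a nitrile (-C#N), whose atoms satisfy every constraint of the query, so the pattern matches.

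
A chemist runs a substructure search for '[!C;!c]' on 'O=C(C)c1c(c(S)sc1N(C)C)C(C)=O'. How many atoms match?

5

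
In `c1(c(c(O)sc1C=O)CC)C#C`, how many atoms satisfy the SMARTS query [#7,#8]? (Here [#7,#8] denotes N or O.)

2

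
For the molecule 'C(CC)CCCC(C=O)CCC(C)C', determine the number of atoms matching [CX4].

12

Check the 14 heavy atoms by environment: 12× C (X4) → match; 1× C (X3) → no; 1× O (X1) → no.
That gives 12 matching atoms.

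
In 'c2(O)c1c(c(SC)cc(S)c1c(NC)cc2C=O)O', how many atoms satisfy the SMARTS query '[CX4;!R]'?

Check the 19 heavy atoms by environment: 10× c (aromatic, X3, in 6-ring) → no; 2× O (X2, acyclic) → no; 1× N (X3, acyclic) → no; 2× C (X4, acyclic) → match; 2× S (X2, acyclic) → no; 1× C (X3, acyclic) → no; 1× O (X1, acyclic) → no.
That gives 2 matching atoms.

2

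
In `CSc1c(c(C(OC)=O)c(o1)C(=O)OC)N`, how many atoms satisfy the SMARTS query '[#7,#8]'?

6

The query [#7,#8] means: nitrogen or oxygen (comma = OR).
Check the 16 heavy atoms by environment: 1× o (aromatic) → match; 4× c (aromatic) → no; 5× C → no; 4× O → match; 1× S → no; 1× N → match.
Summing the matching environments: 1 + 4 + 1 = 6 matching atoms.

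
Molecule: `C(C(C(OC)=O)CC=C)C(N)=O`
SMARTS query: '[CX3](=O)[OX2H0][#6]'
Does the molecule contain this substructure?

The pattern [CX3](=O)[OX2H0][#6] describes a carbonyl carbon bonded to an oxygen that is itself bonded to carbon (no H on that O) — an ester.
The molecule carries a methyl-ester group (-C(=O)OCH3), whose atoms satisfy every constraint of the query, so the pattern matches.

Yes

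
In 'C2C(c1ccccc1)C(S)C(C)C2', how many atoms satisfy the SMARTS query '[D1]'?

2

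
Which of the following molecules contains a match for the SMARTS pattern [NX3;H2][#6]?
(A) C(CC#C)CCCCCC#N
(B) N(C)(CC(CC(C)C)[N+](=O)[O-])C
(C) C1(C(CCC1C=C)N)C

[NX3;H2][#6] describes a trivalent nitrogen with two H attached to carbon (a primary amine).
(A) has a nitrile (-C#N) but the nitrogen is NX1 (triple-bonded), not NX3 with two H.
(B) has a dimethylamino group (-N(CH3)2) but the nitrogen has H0, not H2.
(C) contains a primary amino group (-NH2), which satisfies every atom and bond constraint.
So the answer is (C).

C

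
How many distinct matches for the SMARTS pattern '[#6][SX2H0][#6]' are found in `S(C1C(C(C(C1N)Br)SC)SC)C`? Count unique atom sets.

3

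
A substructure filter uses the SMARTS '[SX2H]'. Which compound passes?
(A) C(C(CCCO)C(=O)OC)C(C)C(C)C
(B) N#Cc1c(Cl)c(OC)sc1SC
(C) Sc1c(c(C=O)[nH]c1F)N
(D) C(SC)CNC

[SX2H] describes an aliphatic sulfur with two connections, one being H (a thiol).
(A) has a hydroxyl group (-OH) but it is an -OH, not an -SH.
(B) has a methylthio ether (-SCH3) but the sulfur has H0 (bonded to two carbons), not H1.
(C) contains a thiol (-SH), which satisfies every atom and bond constraint.
(D) has a methylthio ether (-SCH3) but the sulfur has H0 (bonded to two carbons), not H1.
So the answer is (C).

C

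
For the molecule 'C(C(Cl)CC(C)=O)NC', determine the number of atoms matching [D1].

4

Check the 9 heavy atoms by environment: 2× C (D2) → no; 2× C (D3) → no; 1× Cl (D1) → match; 1× O (D1) → match; 2× C (D1) → match; 1× N (D2) → no.
Summing the matching environments: 1 + 1 + 2 = 4 matching atoms.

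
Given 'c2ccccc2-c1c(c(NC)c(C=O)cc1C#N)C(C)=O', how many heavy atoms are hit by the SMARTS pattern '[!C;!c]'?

4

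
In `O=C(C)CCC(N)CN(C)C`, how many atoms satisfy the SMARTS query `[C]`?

The query [C] means: uppercase C matches aliphatic (non-aromatic) carbon only.
Check the 11 heavy atoms by environment: 8× C → match; 2× N → no; 1× O → no.
That gives 8 matching atoms.

8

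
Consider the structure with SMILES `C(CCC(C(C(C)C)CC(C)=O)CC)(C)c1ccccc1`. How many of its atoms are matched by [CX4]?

13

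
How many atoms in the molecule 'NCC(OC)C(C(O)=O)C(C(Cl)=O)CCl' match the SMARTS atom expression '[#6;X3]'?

The query [#6;X3] means: any carbon (aromatic or not) with three total connections.
Check the 15 heavy atoms by environment: 6× C (X4) → no; 2× O (X2) → no; 2× C (X3) → match; 2× O (X1) → no; 2× Cl (X1) → no; 1× N (X3) → no.
That gives 2 matching atoms.

2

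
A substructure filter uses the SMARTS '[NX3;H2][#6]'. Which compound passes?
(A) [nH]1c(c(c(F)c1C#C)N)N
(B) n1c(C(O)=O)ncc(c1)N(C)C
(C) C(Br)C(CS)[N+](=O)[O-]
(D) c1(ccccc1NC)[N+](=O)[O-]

[NX3;H2][#6] describes a trivalent nitrogen with two H attached to carbon (a primary amine).
(A) contains a primary amino group (-NH2), which satisfies every atom and bond constraint.
(B) has a dimethylamino group (-N(CH3)2) but the nitrogen has H0, not H2.
(C) has a nitro group (-[N+](=O)[O-]) but the nitrogen is [N+] with no H, not NX3H2.
(D) has an N-methylamino group (-NHCH3) but the nitrogen bears two carbons and only one H (H1), not H2.
So the answer is (A).

A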